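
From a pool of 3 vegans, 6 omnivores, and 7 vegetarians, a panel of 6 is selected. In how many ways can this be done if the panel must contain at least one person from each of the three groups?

With no constraint there are C(16,6) = 8008 possible selections.
Subtract selections that omit an entire group: no vegans → C(13,6) = 1716; no omnivores → C(10,6) = 210; no vegetarians → C(9,6) = 84.
Add back selections omitting two groups (i.e. drawn from a single group): C(3,6) + C(6,6) + C(7,6) = 8.
By inclusion–exclusion: 8008 − 2010 + 8 = 6006.

6006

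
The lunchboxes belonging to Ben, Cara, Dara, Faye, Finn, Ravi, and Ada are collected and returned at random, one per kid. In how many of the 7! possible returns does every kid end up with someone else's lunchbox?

Count assignments avoiding every fixed point. For any j of the 7 kids fixed to their own lunchbox, the other 7−j can be arranged in (7−j)! ways.
By inclusion–exclusion this is Σ_{j=0}^{7} (−1)^j C(7,j)·(7−j)!.
Computing: 5040 − 5040 + 2520 − 840 + 210 − 42 + 7 − 1 = 1854.

1854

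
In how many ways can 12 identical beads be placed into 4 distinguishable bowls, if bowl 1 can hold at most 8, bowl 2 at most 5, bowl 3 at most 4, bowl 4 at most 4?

129

Without the upper bounds there are C(15,3) = 455 ways to split 12 among 4 bowls.
Subtract solutions that violate a single cap (substitute x_i' = x_i − (cap_i+1)): x_1 ≥ 9 gives C(6,3) = 20; x_2 ≥ 6 gives C(9,3) = 84; x_3 ≥ 5 gives C(10,3) = 120; x_4 ≥ 5 gives C(10,3) = 120. Together 344.
Add back pairs where two caps are both exceeded: 0 + 0 + 0 + 4 + 4 + 10 = 18.
By inclusion–exclusion the count is 455 − 344 + 18 = 129.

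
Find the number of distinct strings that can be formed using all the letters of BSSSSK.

30

Letter multiplicities in BSSSSK: B×1, K×1, S×4.
The number of distinct arrangements is 6!/(4!) = 720/24 = 30.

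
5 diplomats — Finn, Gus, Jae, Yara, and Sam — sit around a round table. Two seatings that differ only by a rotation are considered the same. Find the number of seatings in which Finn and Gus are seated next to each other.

Glue Finn and Gus into a block (2 internal orders). Seating 4 units around a circle gives (3)! arrangements.
So 2 × (3)! = 2 × 6 = 12.

12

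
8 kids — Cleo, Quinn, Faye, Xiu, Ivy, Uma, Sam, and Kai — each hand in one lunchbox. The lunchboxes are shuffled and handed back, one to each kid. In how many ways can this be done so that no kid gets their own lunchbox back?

14833

This is the derangement count D_8: permutations of 8 items with no fixed point.
By inclusion–exclusion this is Σ_{j=0}^{8} (−1)^j C(8,j)·(8−j)!.
Computing: 40320 − 40320 + 20160 − 6720 + 1680 − 336 + 56 − 8 + 1 = 14833.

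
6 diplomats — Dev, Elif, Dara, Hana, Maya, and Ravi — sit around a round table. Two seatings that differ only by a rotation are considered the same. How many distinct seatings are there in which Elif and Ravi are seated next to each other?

Glue Elif and Ravi into a block (2 internal orders). Seating 5 units around a circle gives (4)! arrangements.
So 2 × (4)! = 2 × 24 = 48.

48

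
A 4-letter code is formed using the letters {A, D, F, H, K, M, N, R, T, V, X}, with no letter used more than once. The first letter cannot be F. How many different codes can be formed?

7200

The first letter has 11−1 = 10 choices (anything except F).
The remaining 3 letters are filled from the other 10 symbols without repetition: 10 × 9 × 8 = 720.
Total: 10 × 720 = 7200.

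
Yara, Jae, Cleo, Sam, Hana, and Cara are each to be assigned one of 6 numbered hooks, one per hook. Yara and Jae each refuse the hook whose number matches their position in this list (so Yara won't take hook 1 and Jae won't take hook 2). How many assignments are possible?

504

Let Aᵢ (for i ∈ {1, 2}) be the placements that put person i in their forbidden hook. Any j of these fix j positions, leaving (6−j)! ways to fill the rest, and there are C(2,j) ways to pick which j.
By inclusion–exclusion, the number of valid placements is Σ_{j=0}^{2} (−1)^j C(2,j)·(6−j)!.
Computing: 720 − 240 + 24 = 504.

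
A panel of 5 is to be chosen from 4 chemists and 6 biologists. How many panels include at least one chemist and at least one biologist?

With no constraint there are C(10,5) = 252 possible selections.
Selections missing a whole group: no chemists → C(6,5) = 6; no biologists → C(4,5) = 0.
Both groups omitted at once is impossible, so 252 − 6 = 246.

246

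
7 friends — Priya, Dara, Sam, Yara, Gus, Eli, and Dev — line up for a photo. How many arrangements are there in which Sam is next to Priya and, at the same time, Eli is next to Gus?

Treat {Sam,Priya} as one block (2 orders) and {Eli,Gus} as another (2 orders).
That leaves 5 units to arrange: 2 × 2 × 5! = 4 × 120 = 480.

480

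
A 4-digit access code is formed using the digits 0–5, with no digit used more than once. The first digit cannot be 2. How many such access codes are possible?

The first digit has 6−1 = 5 choices (anything except 2).
The remaining 3 digits are filled from the other 5 symbols without repetition: 5 × 4 × 3 = 60.
Total: 5 × 60 = 300.

300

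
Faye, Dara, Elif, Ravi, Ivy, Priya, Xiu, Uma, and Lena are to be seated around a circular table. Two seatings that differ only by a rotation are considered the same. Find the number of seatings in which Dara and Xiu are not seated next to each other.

Without the restriction there are (8)! = 40320 seatings.
Those with Dara next to Xiu: fuse the pair into one unit and seat 8 units around a circle — 2·(7)! = 10080.
Subtracting, 40320 − 10080 = 30240.

30240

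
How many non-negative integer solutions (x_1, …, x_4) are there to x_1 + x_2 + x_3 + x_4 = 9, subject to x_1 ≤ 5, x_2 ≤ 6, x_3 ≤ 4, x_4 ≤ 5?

135

Without the upper bounds there are C(12,3) = 220 ways to split 9 among 4 variables.
Subtract solutions that violate a single cap (substitute x_i' = x_i − (cap_i+1)): x_1 ≥ 6 gives C(6,3) = 20; x_2 ≥ 7 gives C(5,3) = 10; x_3 ≥ 5 gives C(7,3) = 35; x_4 ≥ 6 gives C(6,3) = 20. Together 85.
No two caps can be exceeded simultaneously, so the pair terms are all 0.
By inclusion–exclusion the count is 220 − 85 + 0 = 135.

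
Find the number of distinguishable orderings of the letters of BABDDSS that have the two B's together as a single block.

180

Treat the 2 copies of B as a single block. The multiset to arrange is then {BB, A, D, D, S, S}, 6 items in all.
That gives (6)!/(2!·2!) = 180 arrangements.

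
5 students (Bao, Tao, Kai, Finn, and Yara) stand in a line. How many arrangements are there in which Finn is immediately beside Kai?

48

Glue Finn and Kai into one block (2 internal orders), leaving 4 units to arrange in a row.
So the count is 2·(4)! = 48.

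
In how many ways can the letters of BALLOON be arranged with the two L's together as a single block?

Treat the 2 copies of L as a single block. The multiset to arrange is then {LL, A, B, N, O, O}, 6 items in all.
That gives (6)!/(2!) = 360 arrangements.

360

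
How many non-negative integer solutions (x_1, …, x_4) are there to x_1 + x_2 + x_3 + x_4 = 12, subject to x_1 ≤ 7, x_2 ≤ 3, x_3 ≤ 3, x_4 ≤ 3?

Without the upper bounds there are C(15,3) = 455 ways to split 12 among 4 variables.
Subtract solutions that violate a single cap (substitute x_i' = x_i − (cap_i+1)): x_1 ≥ 8 gives C(7,3) = 35; x_2 ≥ 4 gives C(11,3) = 165; x_3 ≥ 4 gives C(11,3) = 165; x_4 ≥ 4 gives C(11,3) = 165. Together 530.
Add back pairs where two caps are both exceeded: 1 + 1 + 1 + 35 + 35 + 35 = 108.
Subtract triples: 0 + 0 + 0 + 1 = 1.
By inclusion–exclusion the count is 455 − 530 + 108 − 1 = 32.

32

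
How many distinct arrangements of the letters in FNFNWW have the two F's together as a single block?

Treat the 2 copies of F as a single block. The multiset to arrange is then {FF, N, N, W, W}, 5 items in all.
That gives (5)!/(2!·2!) = 30 arrangements.

30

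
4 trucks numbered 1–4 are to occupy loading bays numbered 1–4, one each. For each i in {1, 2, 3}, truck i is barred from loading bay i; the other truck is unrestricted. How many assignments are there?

Let Aᵢ (for i ∈ {1, 2, 3}) be the placements that put truck i in its forbidden loading bay. Any j of these fix j positions, leaving (4−j)! ways to fill the rest, and there are C(3,j) ways to pick which j.
By inclusion–exclusion, the number of valid placements is Σ_{j=0}^{3} (−1)^j C(3,j)·(4−j)!.
Computing: 24 − 18 + 6 − 1 = 11.

11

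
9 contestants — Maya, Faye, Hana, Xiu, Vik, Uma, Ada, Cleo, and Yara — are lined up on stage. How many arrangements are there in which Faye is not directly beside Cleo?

There are 9! = 362880 arrangements in all. If Faye and Cleo are adjacent, merging them into one block gives 2·(8)! = 80640 arrangements.
Complementary counting: 362880 − 80640 = 282240.

282240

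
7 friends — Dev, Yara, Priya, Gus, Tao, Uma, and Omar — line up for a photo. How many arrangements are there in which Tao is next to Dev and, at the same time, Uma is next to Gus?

Treat {Tao,Dev} as one block (2 orders) and {Uma,Gus} as another (2 orders).
That leaves 5 units to arrange: 2 × 2 × 5! = 4 × 120 = 480.

480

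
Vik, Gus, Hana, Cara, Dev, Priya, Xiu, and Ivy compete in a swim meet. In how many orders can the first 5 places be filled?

There are 8 choices for 1st place, 7 for 2nd, and so on down to 4 for position 5.
That gives 8 × 7 × 6 × 5 × 4 = 6720.

6720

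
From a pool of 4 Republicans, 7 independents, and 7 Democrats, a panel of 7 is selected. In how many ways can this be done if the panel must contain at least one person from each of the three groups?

27734

Unrestricted: C(18,7) = 31824 ways to pick any 7 of the 18.
Selections missing a whole group: no Republicans → C(14,7) = 3432; no independents → C(11,7) = 330; no Democrats → C(11,7) = 330.
Add back selections omitting two groups (i.e. drawn from a single group): C(4,7) + C(7,7) + C(7,7) = 2.
By inclusion–exclusion: 31824 − 4092 + 2 = 27734.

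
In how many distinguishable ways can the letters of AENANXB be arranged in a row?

1260

The 7 letters of AENANXB have repeats: A appearing twice and N appearing twice.
So there are 7! / (2!·2!) = 1260 distinguishable arrangements.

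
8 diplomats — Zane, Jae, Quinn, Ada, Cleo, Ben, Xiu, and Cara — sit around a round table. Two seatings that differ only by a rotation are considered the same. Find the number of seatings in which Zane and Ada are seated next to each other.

1440

Glue Zane and Ada into a block (2 internal orders). Seating 7 units around a circle gives (6)! arrangements.
So 2 × (6)! = 2 × 720 = 1440.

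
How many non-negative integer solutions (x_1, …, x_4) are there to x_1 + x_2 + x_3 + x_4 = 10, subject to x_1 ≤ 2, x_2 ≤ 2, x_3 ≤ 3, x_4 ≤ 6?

Without the upper bounds there are C(13,3) = 286 ways to split 10 among 4 variables.
Subtract solutions that violate a single cap (substitute x_i' = x_i − (cap_i+1)): x_1 ≥ 3 gives C(10,3) = 120; x_2 ≥ 3 gives C(10,3) = 120; x_3 ≥ 4 gives C(9,3) = 84; x_4 ≥ 7 gives C(6,3) = 20. Together 344.
Add back pairs where two caps are both exceeded: 35 + 20 + 1 + 20 + 1 + 0 = 77.
Subtract triples: 1 + 0 + 0 + 0 = 1.
By inclusion–exclusion the count is 286 − 344 + 77 − 1 = 18.

18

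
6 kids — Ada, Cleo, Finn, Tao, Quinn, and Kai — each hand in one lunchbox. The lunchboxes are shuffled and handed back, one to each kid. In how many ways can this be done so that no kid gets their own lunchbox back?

Count assignments avoiding every fixed point. For any j of the 6 kids fixed to their own lunchbox, the other 6−j can be arranged in (6−j)! ways.
By inclusion–exclusion this is Σ_{j=0}^{6} (−1)^j C(6,j)·(6−j)!.
Computing: 720 − 720 + 360 − 120 + 30 − 6 + 1 = 265.

265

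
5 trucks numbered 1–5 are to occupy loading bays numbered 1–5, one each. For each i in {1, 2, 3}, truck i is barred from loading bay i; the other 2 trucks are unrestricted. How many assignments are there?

Let Aᵢ (for i ∈ {1, 2, 3}) be the placements that put truck i in its forbidden loading bay. Any j of these fix j positions, leaving (5−j)! ways to fill the rest, and there are C(3,j) ways to pick which j.
By inclusion–exclusion, the number of valid placements is Σ_{j=0}^{3} (−1)^j C(3,j)·(5−j)!.
Computing: 120 − 72 + 18 − 2 = 64.

64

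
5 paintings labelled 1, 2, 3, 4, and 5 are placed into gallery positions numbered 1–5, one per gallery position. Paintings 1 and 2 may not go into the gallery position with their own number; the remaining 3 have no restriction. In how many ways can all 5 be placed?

78

Let Aᵢ (for i ∈ {1, 2}) be the placements that put painting i in its forbidden gallery position. Any j of these fix j positions, leaving (5−j)! ways to fill the rest, and there are C(2,j) ways to pick which j.
By inclusion–exclusion, the number of valid placements is Σ_{j=0}^{2} (−1)^j C(2,j)·(5−j)!.
Computing: 120 − 48 + 6 = 78.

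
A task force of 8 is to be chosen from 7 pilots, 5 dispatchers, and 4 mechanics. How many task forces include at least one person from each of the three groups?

Total 8-person selections from all 16: C(16,8) = 12870.
Selections missing a whole group: no pilots → C(9,8) = 9; no dispatchers → C(11,8) = 165; no mechanics → C(12,8) = 495.
Add back selections omitting two groups (i.e. drawn from a single group): C(7,8) + C(5,8) + C(4,8) = 0.
By inclusion–exclusion: 12870 − 669 + 0 = 12201.

12201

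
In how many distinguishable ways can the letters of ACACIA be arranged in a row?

60

The 6 letters of ACACIA have repeats: A appearing 3 times and C appearing twice.
So there are 6! / (3!·2!) = 60 distinguishable arrangements.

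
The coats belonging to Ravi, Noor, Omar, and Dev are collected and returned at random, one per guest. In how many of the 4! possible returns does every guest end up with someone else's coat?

9

Count assignments avoiding every fixed point. For any j of the 4 guests fixed to their own coat, the other 4−j can be arranged in (4−j)! ways.
By inclusion–exclusion this is Σ_{j=0}^{4} (−1)^j C(4,j)·(4−j)!.
Computing: 24 − 24 + 12 − 4 + 1 = 9.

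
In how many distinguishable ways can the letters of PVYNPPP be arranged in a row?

PVYNPPP has 7 letters with P appearing 4 times.
So there are 7! / (4!) = 210 distinguishable arrangements.

210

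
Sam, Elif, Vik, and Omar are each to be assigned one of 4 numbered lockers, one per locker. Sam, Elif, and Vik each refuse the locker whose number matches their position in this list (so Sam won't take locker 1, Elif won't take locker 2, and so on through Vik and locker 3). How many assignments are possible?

Let Aᵢ (for i ∈ {1, 2, 3}) be the placements that put person i in their forbidden locker. Any j of these fix j positions, leaving (4−j)! ways to fill the rest, and there are C(3,j) ways to pick which j.
By inclusion–exclusion, the number of valid placements is Σ_{j=0}^{3} (−1)^j C(3,j)·(4−j)!.
Computing: 24 − 18 + 6 − 1 = 11.

11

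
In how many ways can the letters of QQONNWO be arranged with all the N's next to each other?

Treat the 2 copies of N as a single block. The multiset to arrange is then {NN, O, O, Q, Q, W}, 6 items in all.
That gives (6)!/(2!·2!) = 180 arrangements.

180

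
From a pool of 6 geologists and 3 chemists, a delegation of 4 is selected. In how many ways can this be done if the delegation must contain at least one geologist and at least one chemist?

Total 4-person selections from all 9: C(9,4) = 126.
Selections missing a whole group: no geologists → C(3,4) = 0; no chemists → C(6,4) = 15.
Both groups omitted at once is impossible, so 126 − 15 = 111.

111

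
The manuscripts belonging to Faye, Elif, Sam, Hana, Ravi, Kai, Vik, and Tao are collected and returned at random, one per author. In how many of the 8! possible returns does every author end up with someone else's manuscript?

14833

This is the derangement count D_8: permutations of 8 items with no fixed point.
By inclusion–exclusion this is Σ_{j=0}^{8} (−1)^j C(8,j)·(8−j)!.
Computing: 40320 − 40320 + 20160 − 6720 + 1680 − 336 + 56 − 8 + 1 = 14833.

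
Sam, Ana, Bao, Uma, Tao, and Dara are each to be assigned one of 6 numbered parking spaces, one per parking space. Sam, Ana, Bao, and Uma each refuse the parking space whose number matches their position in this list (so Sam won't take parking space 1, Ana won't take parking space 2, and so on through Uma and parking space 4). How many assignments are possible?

362

Let Aᵢ (for 1 ≤ i ≤ 4) be the placements that put person i in their forbidden parking space. Any j of these fix j positions, leaving (6−j)! ways to fill the rest, and there are C(4,j) ways to pick which j.
By inclusion–exclusion, the number of valid placements is Σ_{j=0}^{4} (−1)^j C(4,j)·(6−j)!.
Computing: 720 − 480 + 144 − 24 + 2 = 362.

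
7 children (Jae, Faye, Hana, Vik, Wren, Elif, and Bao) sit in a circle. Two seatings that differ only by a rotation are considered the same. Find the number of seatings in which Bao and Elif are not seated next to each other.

480

All circular seatings of 7 people number (6)! = 720.
Those with Bao next to Elif: fuse the pair into one unit and seat 6 units around a circle — 2·(5)! = 240.
Subtracting, 720 − 240 = 480.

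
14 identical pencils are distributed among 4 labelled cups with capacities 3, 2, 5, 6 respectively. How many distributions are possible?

10

By stars and bars, unrestricted non-negative solutions to x_1+…+x_4 = 14 number C(14+3,3) = 680.
Subtract solutions that violate a single cap (substitute x_i' = x_i − (cap_i+1)): x_1 ≥ 4 gives C(13,3) = 286; x_2 ≥ 3 gives C(14,3) = 364; x_3 ≥ 6 gives C(11,3) = 165; x_4 ≥ 7 gives C(10,3) = 120. Together 935.
Add back pairs where two caps are both exceeded: 120 + 35 + 20 + 56 + 35 + 4 = 270.
Subtract triples: 4 + 1 + 0 + 0 = 5.
By inclusion–exclusion the count is 680 − 935 + 270 − 5 = 10.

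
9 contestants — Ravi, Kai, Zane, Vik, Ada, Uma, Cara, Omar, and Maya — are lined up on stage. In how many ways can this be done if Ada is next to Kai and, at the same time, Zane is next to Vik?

Treat {Ada,Kai} as one block (2 orders) and {Zane,Vik} as another (2 orders).
That leaves 7 units to arrange: 2 × 2 × 7! = 4 × 5040 = 20160.

20160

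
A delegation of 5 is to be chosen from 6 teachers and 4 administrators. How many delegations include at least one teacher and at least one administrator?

246

With no constraint there are C(10,5) = 252 possible selections.
Subtract selections that omit an entire group: no teachers → C(4,5) = 0; no administrators → C(6,5) = 6.
Both groups omitted at once is impossible, so 252 − 6 = 246.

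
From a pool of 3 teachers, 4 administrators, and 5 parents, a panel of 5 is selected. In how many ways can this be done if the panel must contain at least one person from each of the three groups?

Total 5-person selections from all 12: C(12,5) = 792.
Selections missing a whole group: no teachers → C(9,5) = 126; no administrators → C(8,5) = 56; no parents → C(7,5) = 21.
Add back selections omitting two groups (i.e. drawn from a single group): C(3,5) + C(4,5) + C(5,5) = 1.
By inclusion–exclusion: 792 − 203 + 1 = 590.

590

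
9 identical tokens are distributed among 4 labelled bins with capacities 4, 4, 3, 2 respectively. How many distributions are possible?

By stars and bars, unrestricted non-negative solutions to x_1+…+x_4 = 9 number C(9+3,3) = 220.
Subtract solutions that violate a single cap (substitute x_i' = x_i − (cap_i+1)): x_1 ≥ 5 gives C(7,3) = 35; x_2 ≥ 5 gives C(7,3) = 35; x_3 ≥ 4 gives C(8,3) = 56; x_4 ≥ 3 gives C(9,3) = 84. Together 210.
Add back pairs where two caps are both exceeded: 0 + 1 + 4 + 1 + 4 + 10 = 20.
By inclusion–exclusion the count is 220 − 210 + 20 = 30.

30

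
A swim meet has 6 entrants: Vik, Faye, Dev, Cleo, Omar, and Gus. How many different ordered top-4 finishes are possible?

This is an ordered selection of 4 from 6: P(6,4).
That gives 6 × 5 × 4 × 3 = 360.

360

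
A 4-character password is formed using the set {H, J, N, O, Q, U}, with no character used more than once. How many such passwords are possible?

360

Choose and order 4 of the 6 symbols: the first character has 6 options, the next 5, then 4, 3.
6 × 5 × 4 × 3 = 360.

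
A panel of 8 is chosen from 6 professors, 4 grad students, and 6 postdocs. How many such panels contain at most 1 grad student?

Split by how many grad students are chosen (0 through 1).
Sum: C(4,0)·C(12,8) + C(4,1)·C(12,7) = 495 + 3168 = 3663.

3663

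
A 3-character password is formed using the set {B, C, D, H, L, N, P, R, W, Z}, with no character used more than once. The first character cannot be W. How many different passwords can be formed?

The first character has 10−1 = 9 choices (anything except W).
The remaining 2 characters are filled from the other 9 symbols without repetition: 9 × 8 = 72.
Total: 9 × 72 = 648.

648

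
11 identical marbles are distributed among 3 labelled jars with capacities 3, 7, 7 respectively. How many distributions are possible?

Without the upper bounds there are C(13,2) = 78 ways to split 11 among 3 jars.
Subtract solutions that violate a single cap (substitute x_i' = x_i − (cap_i+1)): x_1 ≥ 4 gives C(9,2) = 36; x_2 ≥ 8 gives C(5,2) = 10; x_3 ≥ 8 gives C(5,2) = 10. Together 56.
No two caps can be exceeded simultaneously, so the pair terms are all 0.
By inclusion–exclusion the count is 78 − 56 + 0 = 22.

22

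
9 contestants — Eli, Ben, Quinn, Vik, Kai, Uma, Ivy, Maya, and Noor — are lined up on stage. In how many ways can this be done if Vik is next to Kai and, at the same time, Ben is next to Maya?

20160

Treat {Vik,Kai} as one block (2 orders) and {Ben,Maya} as another (2 orders).
That leaves 7 units to arrange: 2 × 2 × 7! = 4 × 5040 = 20160.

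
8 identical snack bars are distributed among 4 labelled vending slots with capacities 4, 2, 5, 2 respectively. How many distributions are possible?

35

Without the upper bounds there are C(11,3) = 165 ways to split 8 among 4 vending slots.
Subtract solutions that violate a single cap (substitute x_i' = x_i − (cap_i+1)): x_1 ≥ 5 gives C(6,3) = 20; x_2 ≥ 3 gives C(8,3) = 56; x_3 ≥ 6 gives C(5,3) = 10; x_4 ≥ 3 gives C(8,3) = 56. Together 142.
Add back pairs where two caps are both exceeded: 1 + 0 + 1 + 0 + 10 + 0 = 12.
By inclusion–exclusion the count is 165 − 142 + 12 = 35.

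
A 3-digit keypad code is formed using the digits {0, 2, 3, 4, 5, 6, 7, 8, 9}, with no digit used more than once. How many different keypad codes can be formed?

Choose and order 3 of the 9 symbols: the first digit has 9 options, the next 8, then 7.
9 × 8 × 7 = 504.

504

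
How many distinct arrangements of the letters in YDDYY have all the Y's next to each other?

3

Treat the 3 copies of Y as a single block. The multiset to arrange is then {YYY, D, D}, 3 items in all.
That gives (3)!/(2!) = 3 arrangements.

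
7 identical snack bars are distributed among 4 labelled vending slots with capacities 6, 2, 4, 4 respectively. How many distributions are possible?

64

By stars and bars, unrestricted non-negative solutions to x_1+…+x_4 = 7 number C(7+3,3) = 120.
Subtract solutions that violate a single cap (substitute x_i' = x_i − (cap_i+1)): x_1 ≥ 7 gives C(3,3) = 1; x_2 ≥ 3 gives C(7,3) = 35; x_3 ≥ 5 gives C(5,3) = 10; x_4 ≥ 5 gives C(5,3) = 10. Together 56.
No two caps can be exceeded simultaneously, so the pair terms are all 0.
By inclusion–exclusion the count is 120 − 56 + 0 = 64.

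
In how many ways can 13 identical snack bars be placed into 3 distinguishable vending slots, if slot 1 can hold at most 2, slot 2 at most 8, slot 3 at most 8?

15

Ignoring the caps, the number of non-negative solutions to x_1+…+x_3 = 13 is C(15,2) = 105.
Subtract solutions that violate a single cap (substitute x_i' = x_i − (cap_i+1)): x_1 ≥ 3 gives C(12,2) = 66; x_2 ≥ 9 gives C(6,2) = 15; x_3 ≥ 9 gives C(6,2) = 15. Together 96.
Add back pairs where two caps are both exceeded: 3 + 3 + 0 = 6.
By inclusion–exclusion the count is 105 − 96 + 6 = 15.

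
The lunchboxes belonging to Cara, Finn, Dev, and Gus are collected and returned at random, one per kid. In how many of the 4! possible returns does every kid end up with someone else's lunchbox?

Count assignments avoiding every fixed point. For any j of the 4 kids fixed to their own lunchbox, the other 4−j can be arranged in (4−j)! ways.
By inclusion–exclusion this is Σ_{j=0}^{4} (−1)^j C(4,j)·(4−j)!.
Computing: 24 − 24 + 12 − 4 + 1 = 9.

9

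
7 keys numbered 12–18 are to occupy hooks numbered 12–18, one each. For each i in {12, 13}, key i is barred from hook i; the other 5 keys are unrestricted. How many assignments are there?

3720

Let Aᵢ (for i ∈ {12, 13}) be the placements that put key i in its forbidden hook. Any j of these fix j positions, leaving (7−j)! ways to fill the rest, and there are C(2,j) ways to pick which j.
By inclusion–exclusion, the number of valid placements is Σ_{j=0}^{2} (−1)^j C(2,j)·(7−j)!.
Computing: 5040 − 1440 + 120 = 3720.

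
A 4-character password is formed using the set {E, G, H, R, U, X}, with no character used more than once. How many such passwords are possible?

Choose and order 4 of the 6 symbols: the first character has 6 options, the next 5, then 4, 3.
6 × 5 × 4 × 3 = 360.

360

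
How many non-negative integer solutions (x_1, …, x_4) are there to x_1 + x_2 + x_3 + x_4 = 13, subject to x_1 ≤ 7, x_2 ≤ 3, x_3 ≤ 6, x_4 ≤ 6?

140

Ignoring the caps, the number of non-negative solutions to x_1+…+x_4 = 13 is C(16,3) = 560.
Subtract solutions that violate a single cap (substitute x_i' = x_i − (cap_i+1)): x_1 ≥ 8 gives C(8,3) = 56; x_2 ≥ 4 gives C(12,3) = 220; x_3 ≥ 7 gives C(9,3) = 84; x_4 ≥ 7 gives C(9,3) = 84. Together 444.
Add back pairs where two caps are both exceeded: 4 + 0 + 0 + 10 + 10 + 0 = 24.
By inclusion–exclusion the count is 560 − 444 + 24 = 140.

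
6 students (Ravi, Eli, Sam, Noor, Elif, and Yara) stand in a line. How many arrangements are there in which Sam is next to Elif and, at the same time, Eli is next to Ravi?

96

Treat {Sam,Elif} as one block (2 orders) and {Eli,Ravi} as another (2 orders).
That leaves 4 units to arrange: 2 × 2 × 4! = 4 × 24 = 96.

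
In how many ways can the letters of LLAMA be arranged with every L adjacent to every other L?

Treat the 2 copies of L as a single block. The multiset to arrange is then {LL, A, A, M}, 4 items in all.
That gives (4)!/(2!) = 12 arrangements.

12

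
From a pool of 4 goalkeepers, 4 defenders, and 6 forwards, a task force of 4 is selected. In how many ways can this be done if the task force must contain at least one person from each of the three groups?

528

Total 4-person selections from all 14: C(14,4) = 1001.
Selections missing a whole group: no goalkeepers → C(10,4) = 210; no defenders → C(10,4) = 210; no forwards → C(8,4) = 70.
Add back selections omitting two groups (i.e. drawn from a single group): C(4,4) + C(4,4) + C(6,4) = 17.
By inclusion–exclusion: 1001 − 490 + 17 = 528.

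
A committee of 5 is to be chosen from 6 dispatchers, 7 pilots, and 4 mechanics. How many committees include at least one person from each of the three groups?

4214

With no constraint there are C(17,5) = 6188 possible selections.
Selections missing a whole group: no dispatchers → C(11,5) = 462; no pilots → C(10,5) = 252; no mechanics → C(13,5) = 1287.
Add back selections omitting two groups (i.e. drawn from a single group): C(6,5) + C(7,5) + C(4,5) = 27.
By inclusion–exclusion: 6188 − 2001 + 27 = 4214.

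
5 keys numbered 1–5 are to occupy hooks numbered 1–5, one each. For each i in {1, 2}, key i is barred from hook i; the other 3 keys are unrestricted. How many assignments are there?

Let Aᵢ (for i ∈ {1, 2}) be the placements that put key i in its forbidden hook. Any j of these fix j positions, leaving (5−j)! ways to fill the rest, and there are C(2,j) ways to pick which j.
By inclusion–exclusion, the number of valid placements is Σ_{j=0}^{2} (−1)^j C(2,j)·(5−j)!.
Computing: 120 − 48 + 6 = 78.

78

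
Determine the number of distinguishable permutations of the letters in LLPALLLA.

LLPALLLA has 8 letters with A appearing twice and L appearing 5 times.
Dividing 8! = 40320 by 5!·2! = 240 for the repeated letters gives 168.

168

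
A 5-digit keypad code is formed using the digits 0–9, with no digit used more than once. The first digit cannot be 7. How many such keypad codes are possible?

27216

The first digit has 10−1 = 9 choices (anything except 7).
The remaining 4 digits are filled from the other 9 symbols without repetition: 9 × 8 × 7 × 6 = 3024.
Total: 9 × 3024 = 27216.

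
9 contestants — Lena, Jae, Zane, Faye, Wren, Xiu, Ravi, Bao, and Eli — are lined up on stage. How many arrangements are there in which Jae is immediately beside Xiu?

Treat {Jae, Xiu} as a single unit. There are 8 units to order, and the pair itself can be ordered 2 ways.
So the count is 2·(8)! = 80640.

80640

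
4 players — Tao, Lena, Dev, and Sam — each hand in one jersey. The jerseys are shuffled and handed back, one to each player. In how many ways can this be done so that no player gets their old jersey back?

9

Count assignments avoiding every fixed point. For any j of the 4 players fixed to their old jersey, the other 4−j can be arranged in (4−j)! ways.
By inclusion–exclusion this is Σ_{j=0}^{4} (−1)^j C(4,j)·(4−j)!.
Computing: 24 − 24 + 12 − 4 + 1 = 9.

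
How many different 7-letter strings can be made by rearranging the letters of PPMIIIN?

The 7 letters of PPMIIIN have repeats: I appearing 3 times and P appearing twice.
Dividing 7! = 5040 by 3!·2! = 12 for the repeated letters gives 420.

420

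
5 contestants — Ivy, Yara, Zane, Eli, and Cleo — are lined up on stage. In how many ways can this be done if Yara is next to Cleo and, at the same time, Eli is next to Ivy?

Treat {Yara,Cleo} as one block (2 orders) and {Eli,Ivy} as another (2 orders).
That leaves 3 units to arrange: 2 × 2 × 3! = 4 × 6 = 24.

24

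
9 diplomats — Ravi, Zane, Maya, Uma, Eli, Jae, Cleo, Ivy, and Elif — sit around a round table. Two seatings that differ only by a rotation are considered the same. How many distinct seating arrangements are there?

40320

Fix one person's seat to break rotational symmetry; the remaining 8 people can be arranged in (8)! = 40320 ways.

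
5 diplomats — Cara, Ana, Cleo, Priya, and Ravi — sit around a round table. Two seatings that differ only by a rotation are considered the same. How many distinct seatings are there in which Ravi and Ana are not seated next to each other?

12

All circular seatings of 5 people number (4)! = 24.
Seatings with Ravi beside Ana: treat them as a block with 2 internal orders, giving 2 × (3)! = 12.
Subtracting, 24 − 12 = 12.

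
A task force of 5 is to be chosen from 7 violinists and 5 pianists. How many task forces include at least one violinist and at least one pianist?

Total 5-person selections from all 12: C(12,5) = 792.
Selections missing a whole group: no violinists → C(5,5) = 1; no pianists → C(7,5) = 21.
Both groups omitted at once is impossible, so 792 − 22 = 770.

770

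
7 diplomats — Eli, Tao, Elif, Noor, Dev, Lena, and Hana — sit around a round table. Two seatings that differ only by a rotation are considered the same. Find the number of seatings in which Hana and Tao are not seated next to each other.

All circular seatings of 7 people number (6)! = 720.
Those with Hana next to Tao: fuse the pair into one unit and seat 6 units around a circle — 2·(5)! = 240.
Subtracting, 720 − 240 = 480.

480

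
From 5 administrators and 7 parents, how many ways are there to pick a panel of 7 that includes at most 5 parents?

756

Split by how many parents are chosen (0 through 5).
Sum: C(7,0)·C(5,7) + C(7,1)·C(5,6) + C(7,2)·C(5,5) + C(7,3)·C(5,4) + C(7,4)·C(5,3) + C(7,5)·C(5,2) = 0 + 0 + 21 + 175 + 350 + 210 = 756.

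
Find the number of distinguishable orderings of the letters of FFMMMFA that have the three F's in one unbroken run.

Treat the 3 copies of F as a single block. The multiset to arrange is then {FFF, A, M, M, M}, 5 items in all.
That gives (5)!/(3!) = 20 arrangements.

20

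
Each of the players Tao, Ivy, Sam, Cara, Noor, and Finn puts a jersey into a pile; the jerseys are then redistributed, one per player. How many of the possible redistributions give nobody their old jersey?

Let Aᵢ be the assignments in which player i gets their old jersey. We want the size of the complement of A₁∪…∪A_6.
By inclusion–exclusion this is Σ_{j=0}^{6} (−1)^j C(6,j)·(6−j)!.
Computing: 720 − 720 + 360 − 120 + 30 − 6 + 1 = 265.

265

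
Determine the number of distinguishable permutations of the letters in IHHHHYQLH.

Letter multiplicities in IHHHHYQLH: H×5, I×1, L×1, Q×1, Y×1.
Dividing 9! = 362880 by 5! = 120 for the repeated letters gives 3024.

3024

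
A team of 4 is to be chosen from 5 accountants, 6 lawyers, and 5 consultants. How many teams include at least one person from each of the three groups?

Total 4-person selections from all 16: C(16,4) = 1820.
Selections missing a whole group: no accountants → C(11,4) = 330; no lawyers → C(10,4) = 210; no consultants → C(11,4) = 330.
Add back selections omitting two groups (i.e. drawn from a single group): C(5,4) + C(6,4) + C(5,4) = 25.
By inclusion–exclusion: 1820 − 870 + 25 = 975.

975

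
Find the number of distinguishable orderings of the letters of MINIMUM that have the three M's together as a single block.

60

Treat the 3 copies of M as a single block. The multiset to arrange is then {MMM, I, I, N, U}, 5 items in all.
That gives (5)!/(2!) = 60 arrangements.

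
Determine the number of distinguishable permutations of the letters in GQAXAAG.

GQAXAAG has 7 letters with A appearing 3 times and G appearing twice.
The number of distinct arrangements is 7!/(3!·2!) = 5040/12 = 420.

420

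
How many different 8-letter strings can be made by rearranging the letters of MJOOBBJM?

2520

Letter multiplicities in MJOOBBJM: B×2, J×2, M×2, O×2.
So there are 8! / (2!·2!·2!·2!) = 2520 distinguishable arrangements.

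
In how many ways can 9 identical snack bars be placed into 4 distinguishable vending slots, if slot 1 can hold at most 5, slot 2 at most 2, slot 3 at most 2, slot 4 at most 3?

By stars and bars, unrestricted non-negative solutions to x_1+…+x_4 = 9 number C(9+3,3) = 220.
Subtract solutions that violate a single cap (substitute x_i' = x_i − (cap_i+1)): x_1 ≥ 6 gives C(6,3) = 20; x_2 ≥ 3 gives C(9,3) = 84; x_3 ≥ 3 gives C(9,3) = 84; x_4 ≥ 4 gives C(8,3) = 56. Together 244.
Add back pairs where two caps are both exceeded: 1 + 1 + 0 + 20 + 10 + 10 = 42.
By inclusion–exclusion the count is 220 − 244 + 42 = 18.

18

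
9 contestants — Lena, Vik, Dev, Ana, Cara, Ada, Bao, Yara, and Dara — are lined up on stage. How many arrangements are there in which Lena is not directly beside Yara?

282240

There are 9! = 362880 arrangements in all. If Lena and Yara are adjacent, merging them into one block gives 2·(8)! = 80640 arrangements.
So 362880 − 80640 = 282240 arrangements keep them apart.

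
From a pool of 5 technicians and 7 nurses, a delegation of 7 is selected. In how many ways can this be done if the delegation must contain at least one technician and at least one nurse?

Total 7-person selections from all 12: C(12,7) = 792.
Subtract selections that omit an entire group: no technicians → C(7,7) = 1; no nurses → C(5,7) = 0.
Both groups omitted at once is impossible, so 792 − 1 = 791.

791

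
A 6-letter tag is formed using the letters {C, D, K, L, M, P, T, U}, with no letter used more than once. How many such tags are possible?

20160

With no repetition, fill the 6 letters in order: 8 choices, then 7, down to 3.
8 × 7 × 6 × 5 × 4 × 3 = 20160.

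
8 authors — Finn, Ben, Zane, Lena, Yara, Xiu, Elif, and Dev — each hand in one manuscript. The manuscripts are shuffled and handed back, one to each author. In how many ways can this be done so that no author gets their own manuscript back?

Let Aᵢ be the assignments in which author i gets their own manuscript. We want the size of the complement of A₁∪…∪A_8.
By inclusion–exclusion this is Σ_{j=0}^{8} (−1)^j C(8,j)·(8−j)!.
Computing: 40320 − 40320 + 20160 − 6720 + 1680 − 336 + 56 − 8 + 1 = 14833.

14833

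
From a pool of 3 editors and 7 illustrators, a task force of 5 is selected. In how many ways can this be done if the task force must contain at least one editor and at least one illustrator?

231

Total 5-person selections from all 10: C(10,5) = 252.
Subtract selections that omit an entire group: no editors → C(7,5) = 21; no illustrators → C(3,5) = 0.
Both groups omitted at once is impossible, so 252 − 21 = 231.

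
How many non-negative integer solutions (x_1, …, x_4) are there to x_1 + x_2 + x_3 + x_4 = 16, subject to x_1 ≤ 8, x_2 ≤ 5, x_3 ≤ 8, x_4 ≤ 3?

Without the upper bounds there are C(19,3) = 969 ways to split 16 among 4 variables.
Subtract solutions that violate a single cap (substitute x_i' = x_i − (cap_i+1)): x_1 ≥ 9 gives C(10,3) = 120; x_2 ≥ 6 gives C(13,3) = 286; x_3 ≥ 9 gives C(10,3) = 120; x_4 ≥ 4 gives C(15,3) = 455. Together 981.
Add back pairs where two caps are both exceeded: 4 + 0 + 20 + 4 + 84 + 20 = 132.
By inclusion–exclusion the count is 969 − 981 + 132 = 120.

120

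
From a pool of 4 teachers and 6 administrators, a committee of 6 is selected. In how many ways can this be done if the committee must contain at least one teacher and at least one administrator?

Total 6-person selections from all 10: C(10,6) = 210.
Subtract selections that omit an entire group: no teachers → C(6,6) = 1; no administrators → C(4,6) = 0.
Both groups omitted at once is impossible, so 210 − 1 = 209.

209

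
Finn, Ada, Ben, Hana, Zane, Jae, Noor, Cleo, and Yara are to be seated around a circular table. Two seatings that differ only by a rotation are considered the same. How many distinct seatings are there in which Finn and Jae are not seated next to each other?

30240

All circular seatings of 9 people number (8)! = 40320.
Seatings with Finn beside Jae: treat them as a block with 2 internal orders, giving 2 × (7)! = 10080.
Subtracting, 40320 − 10080 = 30240.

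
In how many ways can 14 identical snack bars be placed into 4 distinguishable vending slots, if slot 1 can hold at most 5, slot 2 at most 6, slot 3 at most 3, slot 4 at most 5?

Ignoring the caps, the number of non-negative solutions to x_1+…+x_4 = 14 is C(17,3) = 680.
Subtract solutions that violate a single cap (substitute x_i' = x_i − (cap_i+1)): x_1 ≥ 6 gives C(11,3) = 165; x_2 ≥ 7 gives C(10,3) = 120; x_3 ≥ 4 gives C(13,3) = 286; x_4 ≥ 6 gives C(11,3) = 165. Together 736.
Add back pairs where two caps are both exceeded: 4 + 35 + 10 + 20 + 4 + 35 = 108.
By inclusion–exclusion the count is 680 − 736 + 108 = 52.

52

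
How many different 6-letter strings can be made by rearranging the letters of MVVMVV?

15

MVVMVV has 6 letters with M appearing twice and V appearing 4 times.
Dividing 6! = 720 by 4!·2! = 48 for the repeated letters gives 15.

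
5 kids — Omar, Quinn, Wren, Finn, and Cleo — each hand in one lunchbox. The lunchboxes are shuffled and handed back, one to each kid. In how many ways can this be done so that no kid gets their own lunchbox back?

This is the derangement count D_5: permutations of 5 items with no fixed point.
By inclusion–exclusion this is Σ_{j=0}^{5} (−1)^j C(5,j)·(5−j)!.
Computing: 120 − 120 + 60 − 20 + 5 − 1 = 44.

44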